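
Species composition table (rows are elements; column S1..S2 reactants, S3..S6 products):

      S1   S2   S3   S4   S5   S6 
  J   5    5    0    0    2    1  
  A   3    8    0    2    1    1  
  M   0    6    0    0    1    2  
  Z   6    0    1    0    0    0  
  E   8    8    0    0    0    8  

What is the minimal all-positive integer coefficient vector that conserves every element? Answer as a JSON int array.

J: 1·5+2·5 = 15 | 6·0+5·0+6·2+3·1 = 15
A: 1·3+2·8 = 19 | 6·0+5·2+6·1+3·1 = 19
M: 1·0+2·6 = 12 | 6·0+5·0+6·1+3·2 = 12
Z: 1·6+2·0 = 6 | 6·1+5·0+6·0+3·0 = 6
E: 1·8+2·8 = 24 | 6·0+5·0+6·0+3·8 = 24
gcd(1,2,6,5,6,3) = 1

Coefficients: [1, 2, 6, 5, 6, 3]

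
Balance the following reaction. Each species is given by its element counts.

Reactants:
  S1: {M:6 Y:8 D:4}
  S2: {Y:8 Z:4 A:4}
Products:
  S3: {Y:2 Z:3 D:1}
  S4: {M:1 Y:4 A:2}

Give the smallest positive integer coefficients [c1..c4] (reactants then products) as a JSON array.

M: 1·6+3·0 = 6 | 4·0+6·1 = 6
Y: 1·8+3·8 = 32 | 4·2+6·4 = 32
Z: 1·0+3·4 = 12 | 4·3+6·0 = 12
D: 1·4+3·0 = 4 | 4·1+6·0 = 4
A: 1·0+3·4 = 12 | 4·0+6·2 = 12
gcd(1,3,4,6) = 1

Coefficients: [1, 3, 4, 6]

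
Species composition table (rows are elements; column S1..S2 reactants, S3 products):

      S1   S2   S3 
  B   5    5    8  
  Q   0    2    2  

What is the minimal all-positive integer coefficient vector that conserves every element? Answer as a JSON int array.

B: 3·5+5·5 = 40 | 5·8 = 40
Q: 3·0+5·2 = 10 | 5·2 = 10
gcd(3,5,5) = 1

Coefficients: [3, 5, 5]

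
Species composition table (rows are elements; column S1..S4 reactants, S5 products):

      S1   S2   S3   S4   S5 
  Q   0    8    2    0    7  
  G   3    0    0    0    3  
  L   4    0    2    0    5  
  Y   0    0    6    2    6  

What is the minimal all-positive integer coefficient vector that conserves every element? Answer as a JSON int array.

Q: 4·0+3·8+2·2+6·0 = 28 | 4·7 = 28
G: 4·3+3·0+2·0+6·0 = 12 | 4·3 = 12
L: 4·4+3·0+2·2+6·0 = 20 | 4·5 = 20
Y: 4·0+3·0+2·6+6·2 = 24 | 4·6 = 24
gcd(4,3,2,6,4) = 1

Coefficients: [4, 3, 2, 6, 4]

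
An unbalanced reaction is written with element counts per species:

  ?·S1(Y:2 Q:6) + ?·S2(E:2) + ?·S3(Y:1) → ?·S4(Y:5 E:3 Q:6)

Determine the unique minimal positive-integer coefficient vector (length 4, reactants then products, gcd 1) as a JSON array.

Y: 2·2+3·0+6·1 = 10 | 2·5 = 10
E: 2·0+3·2+6·0 = 6 | 2·3 = 6
Q: 2·6+3·0+6·0 = 12 | 2·6 = 12
gcd(2,3,6,2) = 1

Coefficients: [2, 3, 6, 2]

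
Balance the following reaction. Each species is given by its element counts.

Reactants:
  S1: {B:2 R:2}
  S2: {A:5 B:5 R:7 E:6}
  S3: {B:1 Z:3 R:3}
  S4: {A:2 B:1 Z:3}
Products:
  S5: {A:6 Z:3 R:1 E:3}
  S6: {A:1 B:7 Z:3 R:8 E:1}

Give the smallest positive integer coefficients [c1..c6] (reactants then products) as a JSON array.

A: 6·0+1·5+2·0+2·2 = 9 | 1·6+3·1 = 9
B: 6·2+1·5+2·1+2·1 = 21 | 1·0+3·7 = 21
Z: 6·0+1·0+2·3+2·3 = 12 | 1·3+3·3 = 12
R: 6·2+1·7+2·3+2·0 = 25 | 1·1+3·8 = 25
E: 6·0+1·6+2·0+2·0 = 6 | 1·3+3·1 = 6
gcd(6,1,2,2,1,3) = 1

Coefficients: [6, 1, 2, 2, 1, 3]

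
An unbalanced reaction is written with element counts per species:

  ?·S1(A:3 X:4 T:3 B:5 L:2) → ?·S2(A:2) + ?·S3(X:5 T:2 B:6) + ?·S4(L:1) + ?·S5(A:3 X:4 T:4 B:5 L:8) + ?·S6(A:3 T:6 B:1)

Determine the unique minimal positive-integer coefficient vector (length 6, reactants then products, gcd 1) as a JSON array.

Coefficients: [6, 6, 4, 4, 1, 1]

A: 6·3 = 18 | 6·2+4·0+4·0+1·3+1·3 = 18
X: 6·4 = 24 | 6·0+4·5+4·0+1·4+1·0 = 24
T: 6·3 = 18 | 6·0+4·2+4·0+1·4+1·6 = 18
B: 6·5 = 30 | 6·0+4·6+4·0+1·5+1·1 = 30
L: 6·2 = 12 | 6·0+4·0+4·1+1·8+1·0 = 12
gcd(6,6,4,4,1,1) = 1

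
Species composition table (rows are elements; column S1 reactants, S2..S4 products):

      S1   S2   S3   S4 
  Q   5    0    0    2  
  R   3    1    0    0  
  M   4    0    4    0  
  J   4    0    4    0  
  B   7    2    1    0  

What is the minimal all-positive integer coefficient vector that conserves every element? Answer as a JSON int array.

Q: 2·5 = 10 | 6·0+2·0+5·2 = 10
R: 2·3 = 6 | 6·1+2·0+5·0 = 6
M: 2·4 = 8 | 6·0+2·4+5·0 = 8
J: 2·4 = 8 | 6·0+2·4+5·0 = 8
B: 2·7 = 14 | 6·2+2·1+5·0 = 14
gcd(2,6,2,5) = 1

Coefficients: [2, 6, 2, 5]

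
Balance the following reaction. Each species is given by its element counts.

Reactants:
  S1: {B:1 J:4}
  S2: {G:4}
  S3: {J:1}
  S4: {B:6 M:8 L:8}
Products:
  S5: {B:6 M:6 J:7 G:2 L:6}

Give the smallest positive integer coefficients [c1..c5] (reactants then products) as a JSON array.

Coefficients: [6, 2, 4, 3, 4]

B: 6·1+2·0+4·0+3·6 = 24 | 4·6 = 24
M: 6·0+2·0+4·0+3·8 = 24 | 4·6 = 24
J: 6·4+2·0+4·1+3·0 = 28 | 4·7 = 28
G: 6·0+2·4+4·0+3·0 = 8 | 4·2 = 8
L: 6·0+2·0+4·0+3·8 = 24 | 4·6 = 24
gcd(6,2,4,3,4) = 1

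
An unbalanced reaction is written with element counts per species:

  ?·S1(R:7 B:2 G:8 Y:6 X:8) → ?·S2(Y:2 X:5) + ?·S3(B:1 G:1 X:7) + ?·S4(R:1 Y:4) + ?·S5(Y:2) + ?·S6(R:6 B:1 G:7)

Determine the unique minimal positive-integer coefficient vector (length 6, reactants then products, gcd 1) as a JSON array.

R: 5·7 = 35 | 1·0+5·0+5·1+4·0+5·6 = 35
B: 5·2 = 10 | 1·0+5·1+5·0+4·0+5·1 = 10
G: 5·8 = 40 | 1·0+5·1+5·0+4·0+5·7 = 40
Y: 5·6 = 30 | 1·2+5·0+5·4+4·2+5·0 = 30
X: 5·8 = 40 | 1·5+5·7+5·0+4·0+5·0 = 40
gcd(5,1,5,5,4,5) = 1

Coefficients: [5, 1, 5, 5, 4, 5]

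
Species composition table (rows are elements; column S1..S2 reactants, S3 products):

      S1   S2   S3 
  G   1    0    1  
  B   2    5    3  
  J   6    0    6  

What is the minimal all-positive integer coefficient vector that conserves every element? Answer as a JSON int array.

Coefficients: [5, 1, 5]

G: 5·1+1·0 = 5 | 5·1 = 5
B: 5·2+1·5 = 15 | 5·3 = 15
J: 5·6+1·0 = 30 | 5·6 = 30
gcd(5,1,5) = 1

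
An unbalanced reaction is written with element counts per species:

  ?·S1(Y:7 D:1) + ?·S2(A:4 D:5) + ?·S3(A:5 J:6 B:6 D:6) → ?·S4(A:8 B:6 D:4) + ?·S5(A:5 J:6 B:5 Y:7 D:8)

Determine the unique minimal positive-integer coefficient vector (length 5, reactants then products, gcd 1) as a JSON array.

A: 6·0+2·4+6·5 = 38 | 1·8+6·5 = 38
J: 6·0+2·0+6·6 = 36 | 1·0+6·6 = 36
B: 6·0+2·0+6·6 = 36 | 1·6+6·5 = 36
Y: 6·7+2·0+6·0 = 42 | 1·0+6·7 = 42
D: 6·1+2·5+6·6 = 52 | 1·4+6·8 = 52
gcd(6,2,6,1,6) = 1

Coefficients: [6, 2, 6, 1, 6]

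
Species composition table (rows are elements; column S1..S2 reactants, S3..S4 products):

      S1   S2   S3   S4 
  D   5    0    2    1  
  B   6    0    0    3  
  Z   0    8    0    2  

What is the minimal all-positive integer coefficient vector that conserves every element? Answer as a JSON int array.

Coefficients: [2, 1, 3, 4]

D: 2·5+1·0 = 10 | 3·2+4·1 = 10
B: 2·6+1·0 = 12 | 3·0+4·3 = 12
Z: 2·0+1·8 = 8 | 3·0+4·2 = 8
gcd(2,1,3,4) = 1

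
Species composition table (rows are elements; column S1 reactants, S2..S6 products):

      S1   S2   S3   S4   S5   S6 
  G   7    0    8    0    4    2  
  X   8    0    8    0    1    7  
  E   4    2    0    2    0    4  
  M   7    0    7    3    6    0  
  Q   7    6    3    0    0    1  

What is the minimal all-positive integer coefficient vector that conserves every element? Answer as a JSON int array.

Coefficients: [6, 5, 3, 1, 3, 3]

G: 6·7 = 42 | 5·0+3·8+1·0+3·4+3·2 = 42
X: 6·8 = 48 | 5·0+3·8+1·0+3·1+3·7 = 48
E: 6·4 = 24 | 5·2+3·0+1·2+3·0+3·4 = 24
M: 6·7 = 42 | 5·0+3·7+1·3+3·6+3·0 = 42
Q: 6·7 = 42 | 5·6+3·3+1·0+3·0+3·1 = 42
gcd(6,5,3,1,3,3) = 1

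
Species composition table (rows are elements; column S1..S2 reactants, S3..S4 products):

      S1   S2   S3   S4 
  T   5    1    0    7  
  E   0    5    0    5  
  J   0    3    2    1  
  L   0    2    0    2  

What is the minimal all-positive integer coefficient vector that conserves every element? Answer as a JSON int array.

Coefficients: [6, 5, 5, 5]

T: 6·5+5·1 = 35 | 5·0+5·7 = 35
E: 6·0+5·5 = 25 | 5·0+5·5 = 25
J: 6·0+5·3 = 15 | 5·2+5·1 = 15
L: 6·0+5·2 = 10 | 5·0+5·2 = 10
gcd(6,5,5,5) = 1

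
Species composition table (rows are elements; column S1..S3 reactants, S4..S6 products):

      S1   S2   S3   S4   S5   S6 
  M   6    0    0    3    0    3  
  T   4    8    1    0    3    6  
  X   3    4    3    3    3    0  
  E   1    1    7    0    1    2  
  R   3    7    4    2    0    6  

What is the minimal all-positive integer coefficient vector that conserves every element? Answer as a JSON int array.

Coefficients: [5, 3, 1, 5, 5, 5]

M: 5·6+3·0+1·0 = 30 | 5·3+5·0+5·3 = 30
T: 5·4+3·8+1·1 = 45 | 5·0+5·3+5·6 = 45
X: 5·3+3·4+1·3 = 30 | 5·3+5·3+5·0 = 30
E: 5·1+3·1+1·7 = 15 | 5·0+5·1+5·2 = 15
R: 5·3+3·7+1·4 = 40 | 5·2+5·0+5·6 = 40
gcd(5,3,1,5,5,5) = 1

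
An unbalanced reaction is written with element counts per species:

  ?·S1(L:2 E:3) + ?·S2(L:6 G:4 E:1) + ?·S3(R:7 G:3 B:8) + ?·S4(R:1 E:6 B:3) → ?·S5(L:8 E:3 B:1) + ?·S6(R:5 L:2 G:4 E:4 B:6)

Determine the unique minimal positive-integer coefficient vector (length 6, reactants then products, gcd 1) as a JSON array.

R: 5·0+3·0+4·7+2·1 = 30 | 2·0+6·5 = 30
L: 5·2+3·6+4·0+2·0 = 28 | 2·8+6·2 = 28
G: 5·0+3·4+4·3+2·0 = 24 | 2·0+6·4 = 24
E: 5·3+3·1+4·0+2·6 = 30 | 2·3+6·4 = 30
B: 5·0+3·0+4·8+2·3 = 38 | 2·1+6·6 = 38
gcd(5,3,4,2,2,6) = 1

Coefficients: [5, 3, 4, 2, 2, 6]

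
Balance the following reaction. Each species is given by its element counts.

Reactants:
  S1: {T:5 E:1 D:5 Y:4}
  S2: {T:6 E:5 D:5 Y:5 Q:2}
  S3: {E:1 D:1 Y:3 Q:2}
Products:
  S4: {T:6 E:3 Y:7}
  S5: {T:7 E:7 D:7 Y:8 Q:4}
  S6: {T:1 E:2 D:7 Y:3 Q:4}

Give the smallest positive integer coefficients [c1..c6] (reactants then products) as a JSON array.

Coefficients: [1, 5, 5, 2, 3, 2]

T: 1·5+5·6+5·0 = 35 | 2·6+3·7+2·1 = 35
E: 1·1+5·5+5·1 = 31 | 2·3+3·7+2·2 = 31
D: 1·5+5·5+5·1 = 35 | 2·0+3·7+2·7 = 35
Y: 1·4+5·5+5·3 = 44 | 2·7+3·8+2·3 = 44
Q: 1·0+5·2+5·2 = 20 | 2·0+3·4+2·4 = 20
gcd(1,5,5,2,3,2) = 1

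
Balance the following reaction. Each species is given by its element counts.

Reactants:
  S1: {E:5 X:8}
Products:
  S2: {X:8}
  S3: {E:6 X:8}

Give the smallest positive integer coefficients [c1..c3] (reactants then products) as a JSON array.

E: 6·5 = 30 | 1·0+5·6 = 30
X: 6·8 = 48 | 1·8+5·8 = 48
gcd(6,1,5) = 1

Coefficients: [6, 1, 5]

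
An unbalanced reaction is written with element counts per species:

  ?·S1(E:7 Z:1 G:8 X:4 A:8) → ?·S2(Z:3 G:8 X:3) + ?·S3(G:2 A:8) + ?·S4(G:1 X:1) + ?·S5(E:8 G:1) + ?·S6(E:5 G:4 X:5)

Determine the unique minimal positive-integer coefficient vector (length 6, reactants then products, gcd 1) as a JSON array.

Coefficients: [3, 1, 3, 4, 2, 1]

E: 3·7 = 21 | 1·0+3·0+4·0+2·8+1·5 = 21
Z: 3·1 = 3 | 1·3+3·0+4·0+2·0+1·0 = 3
G: 3·8 = 24 | 1·8+3·2+4·1+2·1+1·4 = 24
X: 3·4 = 12 | 1·3+3·0+4·1+2·0+1·5 = 12
A: 3·8 = 24 | 1·0+3·8+4·0+2·0+1·0 = 24
gcd(3,1,3,4,2,1) = 1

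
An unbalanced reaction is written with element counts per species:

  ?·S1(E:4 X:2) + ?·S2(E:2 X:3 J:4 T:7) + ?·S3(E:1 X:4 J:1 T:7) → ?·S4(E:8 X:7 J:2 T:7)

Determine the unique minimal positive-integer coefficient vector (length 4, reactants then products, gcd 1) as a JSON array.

Coefficients: [5, 1, 2, 3]

E: 5·4+1·2+2·1 = 24 | 3·8 = 24
X: 5·2+1·3+2·4 = 21 | 3·7 = 21
J: 5·0+1·4+2·1 = 6 | 3·2 = 6
T: 5·0+1·7+2·7 = 21 | 3·7 = 21
gcd(5,1,2,3) = 1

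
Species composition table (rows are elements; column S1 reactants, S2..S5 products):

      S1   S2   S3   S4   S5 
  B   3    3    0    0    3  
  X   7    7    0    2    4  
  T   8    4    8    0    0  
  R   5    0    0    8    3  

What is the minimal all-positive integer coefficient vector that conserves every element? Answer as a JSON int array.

B: 6·3 = 18 | 4·3+4·0+3·0+2·3 = 18
X: 6·7 = 42 | 4·7+4·0+3·2+2·4 = 42
T: 6·8 = 48 | 4·4+4·8+3·0+2·0 = 48
R: 6·5 = 30 | 4·0+4·0+3·8+2·3 = 30
gcd(6,4,4,3,2) = 1

Coefficients: [6, 4, 4, 3, 2]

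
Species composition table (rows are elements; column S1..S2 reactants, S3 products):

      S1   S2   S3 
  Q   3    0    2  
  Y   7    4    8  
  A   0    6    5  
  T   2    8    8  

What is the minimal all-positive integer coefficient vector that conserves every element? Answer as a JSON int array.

Coefficients: [4, 5, 6]

Q: 4·3+5·0 = 12 | 6·2 = 12
Y: 4·7+5·4 = 48 | 6·8 = 48
A: 4·0+5·6 = 30 | 6·5 = 30
T: 4·2+5·8 = 48 | 6·8 = 48
gcd(4,5,6) = 1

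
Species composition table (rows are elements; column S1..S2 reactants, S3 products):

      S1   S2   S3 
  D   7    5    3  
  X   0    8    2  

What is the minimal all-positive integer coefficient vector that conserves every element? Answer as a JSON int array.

Coefficients: [1, 1, 4]

D: 1·7+1·5 = 12 | 4·3 = 12
X: 1·0+1·8 = 8 | 4·2 = 8
gcd(1,1,4) = 1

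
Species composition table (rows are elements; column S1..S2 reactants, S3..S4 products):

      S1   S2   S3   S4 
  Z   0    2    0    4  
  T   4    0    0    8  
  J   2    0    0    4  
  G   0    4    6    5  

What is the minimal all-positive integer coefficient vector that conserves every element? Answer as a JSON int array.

Coefficients: [4, 4, 1, 2]

Z: 4·0+4·2 = 8 | 1·0+2·4 = 8
T: 4·4+4·0 = 16 | 1·0+2·8 = 16
J: 4·2+4·0 = 8 | 1·0+2·4 = 8
G: 4·0+4·4 = 16 | 1·6+2·5 = 16
gcd(4,4,1,2) = 1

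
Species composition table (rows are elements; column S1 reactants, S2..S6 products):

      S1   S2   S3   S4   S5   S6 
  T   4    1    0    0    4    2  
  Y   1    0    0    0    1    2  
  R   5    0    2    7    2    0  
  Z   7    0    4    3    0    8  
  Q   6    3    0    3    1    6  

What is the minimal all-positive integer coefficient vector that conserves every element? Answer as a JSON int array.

T: 5·4 = 20 | 6·1+6·0+1·0+3·4+1·2 = 20
Y: 5·1 = 5 | 6·0+6·0+1·0+3·1+1·2 = 5
R: 5·5 = 25 | 6·0+6·2+1·7+3·2+1·0 = 25
Z: 5·7 = 35 | 6·0+6·4+1·3+3·0+1·8 = 35
Q: 5·6 = 30 | 6·3+6·0+1·3+3·1+1·6 = 30
gcd(5,6,6,1,3,1) = 1

Coefficients: [5, 6, 6, 1, 3, 1]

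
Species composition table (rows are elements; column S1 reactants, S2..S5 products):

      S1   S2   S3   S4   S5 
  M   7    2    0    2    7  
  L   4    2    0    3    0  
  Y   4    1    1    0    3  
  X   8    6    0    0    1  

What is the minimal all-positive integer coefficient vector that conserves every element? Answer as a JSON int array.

Coefficients: [4, 5, 5, 2, 2]

M: 4·7 = 28 | 5·2+5·0+2·2+2·7 = 28
L: 4·4 = 16 | 5·2+5·0+2·3+2·0 = 16
Y: 4·4 = 16 | 5·1+5·1+2·0+2·3 = 16
X: 4·8 = 32 | 5·6+5·0+2·0+2·1 = 32
gcd(4,5,5,2,2) = 1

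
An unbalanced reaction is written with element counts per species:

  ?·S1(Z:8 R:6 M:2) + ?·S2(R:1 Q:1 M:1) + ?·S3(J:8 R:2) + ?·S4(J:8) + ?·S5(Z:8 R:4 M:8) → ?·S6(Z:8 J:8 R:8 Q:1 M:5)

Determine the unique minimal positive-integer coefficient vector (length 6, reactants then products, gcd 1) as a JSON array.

Z: 4·8+6·0+5·0+1·0+2·8 = 48 | 6·8 = 48
J: 4·0+6·0+5·8+1·8+2·0 = 48 | 6·8 = 48
R: 4·6+6·1+5·2+1·0+2·4 = 48 | 6·8 = 48
Q: 4·0+6·1+5·0+1·0+2·0 = 6 | 6·1 = 6
M: 4·2+6·1+5·0+1·0+2·8 = 30 | 6·5 = 30
gcd(4,6,5,1,2,6) = 1

Coefficients: [4, 6, 5, 1, 2, 6]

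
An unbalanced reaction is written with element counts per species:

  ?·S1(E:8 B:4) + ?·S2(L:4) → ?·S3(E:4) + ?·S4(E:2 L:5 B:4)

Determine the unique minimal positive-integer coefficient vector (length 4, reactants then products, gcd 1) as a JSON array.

Coefficients: [4, 5, 6, 4]

E: 4·8+5·0 = 32 | 6·4+4·2 = 32
L: 4·0+5·4 = 20 | 6·0+4·5 = 20
B: 4·4+5·0 = 16 | 6·0+4·4 = 16
gcd(4,5,6,4) = 1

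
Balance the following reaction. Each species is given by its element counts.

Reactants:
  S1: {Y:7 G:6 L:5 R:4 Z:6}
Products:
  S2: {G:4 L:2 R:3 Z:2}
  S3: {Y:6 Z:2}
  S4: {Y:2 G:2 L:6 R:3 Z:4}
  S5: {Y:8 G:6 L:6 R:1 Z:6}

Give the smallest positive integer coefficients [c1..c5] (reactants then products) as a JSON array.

Y: 4·7 = 28 | 4·0+3·6+1·2+1·8 = 28
G: 4·6 = 24 | 4·4+3·0+1·2+1·6 = 24
L: 4·5 = 20 | 4·2+3·0+1·6+1·6 = 20
R: 4·4 = 16 | 4·3+3·0+1·3+1·1 = 16
Z: 4·6 = 24 | 4·2+3·2+1·4+1·6 = 24
gcd(4,4,3,1,1) = 1

Coefficients: [4, 4, 3, 1, 1]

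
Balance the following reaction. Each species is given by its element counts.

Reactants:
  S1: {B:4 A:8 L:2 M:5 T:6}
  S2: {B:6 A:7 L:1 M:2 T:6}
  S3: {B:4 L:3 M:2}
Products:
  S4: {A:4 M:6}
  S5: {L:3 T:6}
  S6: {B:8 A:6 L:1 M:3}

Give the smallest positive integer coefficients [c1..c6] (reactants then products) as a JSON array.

B: 3·4+2·6+4·4 = 40 | 2·0+5·0+5·8 = 40
A: 3·8+2·7+4·0 = 38 | 2·4+5·0+5·6 = 38
L: 3·2+2·1+4·3 = 20 | 2·0+5·3+5·1 = 20
M: 3·5+2·2+4·2 = 27 | 2·6+5·0+5·3 = 27
T: 3·6+2·6+4·0 = 30 | 2·0+5·6+5·0 = 30
gcd(3,2,4,2,5,5) = 1

Coefficients: [3, 2, 4, 2, 5, 5]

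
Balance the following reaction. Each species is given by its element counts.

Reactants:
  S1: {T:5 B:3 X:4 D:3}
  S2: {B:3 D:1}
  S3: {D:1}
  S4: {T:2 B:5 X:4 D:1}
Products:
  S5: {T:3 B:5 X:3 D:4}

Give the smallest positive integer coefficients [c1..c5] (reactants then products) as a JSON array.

Coefficients: [2, 3, 6, 1, 4]

T: 2·5+3·0+6·0+1·2 = 12 | 4·3 = 12
B: 2·3+3·3+6·0+1·5 = 20 | 4·5 = 20
X: 2·4+3·0+6·0+1·4 = 12 | 4·3 = 12
D: 2·3+3·1+6·1+1·1 = 16 | 4·4 = 16
gcd(2,3,6,1,4) = 1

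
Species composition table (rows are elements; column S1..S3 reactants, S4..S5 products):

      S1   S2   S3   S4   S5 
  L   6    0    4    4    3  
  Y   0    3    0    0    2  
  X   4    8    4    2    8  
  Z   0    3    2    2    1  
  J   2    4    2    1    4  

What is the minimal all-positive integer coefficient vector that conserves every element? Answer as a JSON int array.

Coefficients: [5, 4, 1, 4, 6]

L: 5·6+4·0+1·4 = 34 | 4·4+6·3 = 34
Y: 5·0+4·3+1·0 = 12 | 4·0+6·2 = 12
X: 5·4+4·8+1·4 = 56 | 4·2+6·8 = 56
Z: 5·0+4·3+1·2 = 14 | 4·2+6·1 = 14
J: 5·2+4·4+1·2 = 28 | 4·1+6·4 = 28
gcd(5,4,1,4,6) = 1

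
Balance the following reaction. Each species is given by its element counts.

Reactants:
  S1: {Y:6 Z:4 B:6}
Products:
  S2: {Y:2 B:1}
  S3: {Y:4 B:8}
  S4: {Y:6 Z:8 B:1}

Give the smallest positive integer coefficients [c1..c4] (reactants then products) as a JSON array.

Coefficients: [6, 1, 4, 3]

Y: 6·6 = 36 | 1·2+4·4+3·6 = 36
Z: 6·4 = 24 | 1·0+4·0+3·8 = 24
B: 6·6 = 36 | 1·1+4·8+3·1 = 36
gcd(6,1,4,3) = 1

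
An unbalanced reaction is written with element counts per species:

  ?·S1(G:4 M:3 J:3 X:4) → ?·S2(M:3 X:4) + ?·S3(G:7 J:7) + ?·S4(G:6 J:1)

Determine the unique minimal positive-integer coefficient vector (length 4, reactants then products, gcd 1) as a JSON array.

G: 5·4 = 20 | 5·0+2·7+1·6 = 20
M: 5·3 = 15 | 5·3+2·0+1·0 = 15
J: 5·3 = 15 | 5·0+2·7+1·1 = 15
X: 5·4 = 20 | 5·4+2·0+1·0 = 20
gcd(5,5,2,1) = 1

Coefficients: [5, 5, 2, 1]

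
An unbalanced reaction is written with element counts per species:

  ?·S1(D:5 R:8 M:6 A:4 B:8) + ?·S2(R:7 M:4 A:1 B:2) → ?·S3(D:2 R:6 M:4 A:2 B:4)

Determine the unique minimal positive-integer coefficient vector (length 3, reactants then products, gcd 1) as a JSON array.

D: 2·5+2·0 = 10 | 5·2 = 10
R: 2·8+2·7 = 30 | 5·6 = 30
M: 2·6+2·4 = 20 | 5·4 = 20
A: 2·4+2·1 = 10 | 5·2 = 10
B: 2·8+2·2 = 20 | 5·4 = 20
gcd(2,2,5) = 1

Coefficients: [2, 2, 5]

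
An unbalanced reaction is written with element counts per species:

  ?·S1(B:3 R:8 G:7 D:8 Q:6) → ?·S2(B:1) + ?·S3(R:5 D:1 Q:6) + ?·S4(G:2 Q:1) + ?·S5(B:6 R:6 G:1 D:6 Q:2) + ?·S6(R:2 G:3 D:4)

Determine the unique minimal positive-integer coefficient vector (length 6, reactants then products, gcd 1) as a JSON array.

B: 3·3 = 9 | 3·1+2·0+4·0+1·6+4·0 = 9
R: 3·8 = 24 | 3·0+2·5+4·0+1·6+4·2 = 24
G: 3·7 = 21 | 3·0+2·0+4·2+1·1+4·3 = 21
D: 3·8 = 24 | 3·0+2·1+4·0+1·6+4·4 = 24
Q: 3·6 = 18 | 3·0+2·6+4·1+1·2+4·0 = 18
gcd(3,3,2,4,1,4) = 1

Coefficients: [3, 3, 2, 4, 1, 4]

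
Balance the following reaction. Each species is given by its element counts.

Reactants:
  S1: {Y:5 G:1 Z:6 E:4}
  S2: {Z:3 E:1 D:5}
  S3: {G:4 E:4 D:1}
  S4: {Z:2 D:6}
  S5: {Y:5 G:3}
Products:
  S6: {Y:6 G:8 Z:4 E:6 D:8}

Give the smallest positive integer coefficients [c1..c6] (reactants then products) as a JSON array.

Coefficients: [1, 2, 6, 4, 5, 5]

Y: 1·5+2·0+6·0+4·0+5·5 = 30 | 5·6 = 30
G: 1·1+2·0+6·4+4·0+5·3 = 40 | 5·8 = 40
Z: 1·6+2·3+6·0+4·2+5·0 = 20 | 5·4 = 20
E: 1·4+2·1+6·4+4·0+5·0 = 30 | 5·6 = 30
D: 1·0+2·5+6·1+4·6+5·0 = 40 | 5·8 = 40
gcd(1,2,6,4,5,5) = 1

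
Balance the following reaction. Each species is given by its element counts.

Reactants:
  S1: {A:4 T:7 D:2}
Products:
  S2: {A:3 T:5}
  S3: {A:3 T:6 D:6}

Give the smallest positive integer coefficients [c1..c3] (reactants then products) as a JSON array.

A: 3·4 = 12 | 3·3+1·3 = 12
T: 3·7 = 21 | 3·5+1·6 = 21
D: 3·2 = 6 | 3·0+1·6 = 6
gcd(3,3,1) = 1

Coefficients: [3, 3, 1]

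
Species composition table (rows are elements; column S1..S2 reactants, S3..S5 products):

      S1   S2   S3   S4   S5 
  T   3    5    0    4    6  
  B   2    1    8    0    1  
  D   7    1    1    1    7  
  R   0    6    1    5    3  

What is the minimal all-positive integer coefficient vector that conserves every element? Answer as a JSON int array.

T: 3·3+5·5 = 34 | 1·0+4·4+3·6 = 34
B: 3·2+5·1 = 11 | 1·8+4·0+3·1 = 11
D: 3·7+5·1 = 26 | 1·1+4·1+3·7 = 26
R: 3·0+5·6 = 30 | 1·1+4·5+3·3 = 30
gcd(3,5,1,4,3) = 1

Coefficients: [3, 5, 1, 4, 3]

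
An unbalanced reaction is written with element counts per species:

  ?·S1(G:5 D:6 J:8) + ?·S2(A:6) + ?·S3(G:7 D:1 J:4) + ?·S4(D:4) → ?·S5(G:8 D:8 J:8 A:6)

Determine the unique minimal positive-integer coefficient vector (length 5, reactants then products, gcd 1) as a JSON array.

G: 4·5+6·0+4·7+5·0 = 48 | 6·8 = 48
D: 4·6+6·0+4·1+5·4 = 48 | 6·8 = 48
J: 4·8+6·0+4·4+5·0 = 48 | 6·8 = 48
A: 4·0+6·6+4·0+5·0 = 36 | 6·6 = 36
gcd(4,6,4,5,6) = 1

Coefficients: [4, 6, 4, 5, 6]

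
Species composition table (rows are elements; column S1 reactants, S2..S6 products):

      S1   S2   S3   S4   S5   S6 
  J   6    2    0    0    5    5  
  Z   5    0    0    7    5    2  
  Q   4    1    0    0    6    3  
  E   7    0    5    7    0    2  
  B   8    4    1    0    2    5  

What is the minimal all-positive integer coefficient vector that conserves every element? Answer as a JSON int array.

Coefficients: [5, 5, 3, 2, 1, 3]

J: 5·6 = 30 | 5·2+3·0+2·0+1·5+3·5 = 30
Z: 5·5 = 25 | 5·0+3·0+2·7+1·5+3·2 = 25
Q: 5·4 = 20 | 5·1+3·0+2·0+1·6+3·3 = 20
E: 5·7 = 35 | 5·0+3·5+2·7+1·0+3·2 = 35
B: 5·8 = 40 | 5·4+3·1+2·0+1·2+3·5 = 40
gcd(5,5,3,2,1,3) = 1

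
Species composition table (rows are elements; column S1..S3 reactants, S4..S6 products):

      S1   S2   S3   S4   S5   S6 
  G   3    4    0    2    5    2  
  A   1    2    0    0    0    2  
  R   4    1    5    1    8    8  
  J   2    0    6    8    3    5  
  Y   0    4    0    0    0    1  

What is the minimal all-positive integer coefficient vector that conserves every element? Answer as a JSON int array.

G: 6·3+1·4+5·0 = 22 | 2·2+2·5+4·2 = 22
A: 6·1+1·2+5·0 = 8 | 2·0+2·0+4·2 = 8
R: 6·4+1·1+5·5 = 50 | 2·1+2·8+4·8 = 50
J: 6·2+1·0+5·6 = 42 | 2·8+2·3+4·5 = 42
Y: 6·0+1·4+5·0 = 4 | 2·0+2·0+4·1 = 4
gcd(6,1,5,2,2,4) = 1

Coefficients: [6, 1, 5, 2, 2, 4]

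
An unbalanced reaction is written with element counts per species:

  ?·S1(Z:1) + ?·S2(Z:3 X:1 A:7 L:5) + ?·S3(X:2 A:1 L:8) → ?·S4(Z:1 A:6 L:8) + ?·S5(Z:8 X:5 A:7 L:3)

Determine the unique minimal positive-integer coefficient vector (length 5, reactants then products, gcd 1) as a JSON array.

Coefficients: [3, 6, 2, 5, 2]

Z: 3·1+6·3+2·0 = 21 | 5·1+2·8 = 21
X: 3·0+6·1+2·2 = 10 | 5·0+2·5 = 10
A: 3·0+6·7+2·1 = 44 | 5·6+2·7 = 44
L: 3·0+6·5+2·8 = 46 | 5·8+2·3 = 46
gcd(3,6,2,5,2) = 1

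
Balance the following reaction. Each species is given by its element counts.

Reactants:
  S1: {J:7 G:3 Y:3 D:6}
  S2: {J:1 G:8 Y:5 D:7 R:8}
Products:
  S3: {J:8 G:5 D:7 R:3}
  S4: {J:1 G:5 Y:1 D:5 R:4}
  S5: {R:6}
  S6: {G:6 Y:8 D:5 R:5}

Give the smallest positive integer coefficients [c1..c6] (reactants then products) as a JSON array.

Coefficients: [2, 6, 2, 4, 1, 4]

J: 2·7+6·1 = 20 | 2·8+4·1+1·0+4·0 = 20
G: 2·3+6·8 = 54 | 2·5+4·5+1·0+4·6 = 54
Y: 2·3+6·5 = 36 | 2·0+4·1+1·0+4·8 = 36
D: 2·6+6·7 = 54 | 2·7+4·5+1·0+4·5 = 54
R: 2·0+6·8 = 48 | 2·3+4·4+1·6+4·5 = 48
gcd(2,6,2,4,1,4) = 1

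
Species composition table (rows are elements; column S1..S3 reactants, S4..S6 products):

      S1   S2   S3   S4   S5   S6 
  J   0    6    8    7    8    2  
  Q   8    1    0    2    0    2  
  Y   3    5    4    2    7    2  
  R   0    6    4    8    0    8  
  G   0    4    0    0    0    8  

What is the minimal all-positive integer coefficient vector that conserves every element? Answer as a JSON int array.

Coefficients: [1, 4, 6, 4, 5, 2]

J: 1·0+4·6+6·8 = 72 | 4·7+5·8+2·2 = 72
Q: 1·8+4·1+6·0 = 12 | 4·2+5·0+2·2 = 12
Y: 1·3+4·5+6·4 = 47 | 4·2+5·7+2·2 = 47
R: 1·0+4·6+6·4 = 48 | 4·8+5·0+2·8 = 48
G: 1·0+4·4+6·0 = 16 | 4·0+5·0+2·8 = 16
gcd(1,4,6,4,5,2) = 1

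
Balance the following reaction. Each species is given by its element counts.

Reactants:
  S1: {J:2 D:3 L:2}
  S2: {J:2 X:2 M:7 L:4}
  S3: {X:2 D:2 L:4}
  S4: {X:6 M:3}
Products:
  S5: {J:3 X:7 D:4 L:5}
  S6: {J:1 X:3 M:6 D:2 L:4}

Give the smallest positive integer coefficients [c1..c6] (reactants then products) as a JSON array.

Coefficients: [6, 3, 5, 5, 4, 6]

J: 6·2+3·2+5·0+5·0 = 18 | 4·3+6·1 = 18
X: 6·0+3·2+5·2+5·6 = 46 | 4·7+6·3 = 46
M: 6·0+3·7+5·0+5·3 = 36 | 4·0+6·6 = 36
D: 6·3+3·0+5·2+5·0 = 28 | 4·4+6·2 = 28
L: 6·2+3·4+5·4+5·0 = 44 | 4·5+6·4 = 44
gcd(6,3,5,5,4,6) = 1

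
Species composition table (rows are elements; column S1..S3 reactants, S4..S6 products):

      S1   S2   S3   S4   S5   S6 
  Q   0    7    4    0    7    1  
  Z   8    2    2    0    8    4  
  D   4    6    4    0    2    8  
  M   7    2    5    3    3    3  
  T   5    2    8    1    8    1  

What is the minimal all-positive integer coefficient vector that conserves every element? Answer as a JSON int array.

Q: 4·0+3·7+1·4 = 25 | 6·0+3·7+4·1 = 25
Z: 4·8+3·2+1·2 = 40 | 6·0+3·8+4·4 = 40
D: 4·4+3·6+1·4 = 38 | 6·0+3·2+4·8 = 38
M: 4·7+3·2+1·5 = 39 | 6·3+3·3+4·3 = 39
T: 4·5+3·2+1·8 = 34 | 6·1+3·8+4·1 = 34
gcd(4,3,1,6,3,4) = 1

Coefficients: [4, 3, 1, 6, 3, 4]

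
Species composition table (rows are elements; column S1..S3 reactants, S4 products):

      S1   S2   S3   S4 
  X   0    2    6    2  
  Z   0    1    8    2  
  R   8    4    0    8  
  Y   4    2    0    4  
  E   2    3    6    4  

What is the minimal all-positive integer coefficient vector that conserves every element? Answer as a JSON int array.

Coefficients: [4, 2, 1, 5]

X: 4·0+2·2+1·6 = 10 | 5·2 = 10
Z: 4·0+2·1+1·8 = 10 | 5·2 = 10
R: 4·8+2·4+1·0 = 40 | 5·8 = 40
Y: 4·4+2·2+1·0 = 20 | 5·4 = 20
E: 4·2+2·3+1·6 = 20 | 5·4 = 20
gcd(4,2,1,5) = 1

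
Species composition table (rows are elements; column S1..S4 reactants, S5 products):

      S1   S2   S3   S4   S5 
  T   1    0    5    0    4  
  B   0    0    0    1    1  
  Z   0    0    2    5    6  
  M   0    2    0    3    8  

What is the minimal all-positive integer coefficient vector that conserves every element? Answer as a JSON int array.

Coefficients: [3, 5, 1, 2, 2]

T: 3·1+5·0+1·5+2·0 = 8 | 2·4 = 8
B: 3·0+5·0+1·0+2·1 = 2 | 2·1 = 2
Z: 3·0+5·0+1·2+2·5 = 12 | 2·6 = 12
M: 3·0+5·2+1·0+2·3 = 16 | 2·8 = 16
gcd(3,5,1,2,2) = 1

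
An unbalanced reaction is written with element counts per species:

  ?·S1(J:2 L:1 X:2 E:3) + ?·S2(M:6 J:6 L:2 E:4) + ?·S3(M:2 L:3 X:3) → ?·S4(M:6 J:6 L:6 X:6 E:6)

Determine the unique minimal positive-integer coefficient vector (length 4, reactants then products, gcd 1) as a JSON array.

Coefficients: [6, 3, 6, 5]

M: 6·0+3·6+6·2 = 30 | 5·6 = 30
J: 6·2+3·6+6·0 = 30 | 5·6 = 30
L: 6·1+3·2+6·3 = 30 | 5·6 = 30
X: 6·2+3·0+6·3 = 30 | 5·6 = 30
E: 6·3+3·4+6·0 = 30 | 5·6 = 30
gcd(6,3,6,5) = 1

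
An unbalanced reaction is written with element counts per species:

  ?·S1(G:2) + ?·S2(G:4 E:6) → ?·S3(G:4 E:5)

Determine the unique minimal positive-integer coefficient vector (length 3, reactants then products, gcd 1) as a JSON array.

G: 2·2+5·4 = 24 | 6·4 = 24
E: 2·0+5·6 = 30 | 6·5 = 30
gcd(2,5,6) = 1

Coefficients: [2, 5, 6]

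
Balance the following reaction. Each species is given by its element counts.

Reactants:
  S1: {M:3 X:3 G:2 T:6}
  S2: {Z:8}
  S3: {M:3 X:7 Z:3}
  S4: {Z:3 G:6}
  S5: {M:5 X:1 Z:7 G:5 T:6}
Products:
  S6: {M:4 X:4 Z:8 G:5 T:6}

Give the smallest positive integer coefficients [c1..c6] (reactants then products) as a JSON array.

Coefficients: [4, 3, 1, 2, 1, 5]

M: 4·3+3·0+1·3+2·0+1·5 = 20 | 5·4 = 20
X: 4·3+3·0+1·7+2·0+1·1 = 20 | 5·4 = 20
Z: 4·0+3·8+1·3+2·3+1·7 = 40 | 5·8 = 40
G: 4·2+3·0+1·0+2·6+1·5 = 25 | 5·5 = 25
T: 4·6+3·0+1·0+2·0+1·6 = 30 | 5·6 = 30
gcd(4,3,1,2,1,5) = 1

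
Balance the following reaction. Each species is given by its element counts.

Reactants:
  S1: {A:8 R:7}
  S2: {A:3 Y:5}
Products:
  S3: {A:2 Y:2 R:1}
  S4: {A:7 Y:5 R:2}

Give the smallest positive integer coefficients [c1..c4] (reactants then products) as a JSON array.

Coefficients: [1, 3, 5, 1]

A: 1·8+3·3 = 17 | 5·2+1·7 = 17
Y: 1·0+3·5 = 15 | 5·2+1·5 = 15
R: 1·7+3·0 = 7 | 5·1+1·2 = 7
gcd(1,3,5,1) = 1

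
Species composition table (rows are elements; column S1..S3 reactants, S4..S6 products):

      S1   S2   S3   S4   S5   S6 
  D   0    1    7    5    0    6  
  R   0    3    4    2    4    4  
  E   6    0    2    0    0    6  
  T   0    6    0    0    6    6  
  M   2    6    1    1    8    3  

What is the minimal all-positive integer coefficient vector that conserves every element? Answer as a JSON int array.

D: 1·0+6·1+3·7 = 27 | 3·5+4·0+2·6 = 27
R: 1·0+6·3+3·4 = 30 | 3·2+4·4+2·4 = 30
E: 1·6+6·0+3·2 = 12 | 3·0+4·0+2·6 = 12
T: 1·0+6·6+3·0 = 36 | 3·0+4·6+2·6 = 36
M: 1·2+6·6+3·1 = 41 | 3·1+4·8+2·3 = 41
gcd(1,6,3,3,4,2) = 1

Coefficients: [1, 6, 3, 3, 4, 2]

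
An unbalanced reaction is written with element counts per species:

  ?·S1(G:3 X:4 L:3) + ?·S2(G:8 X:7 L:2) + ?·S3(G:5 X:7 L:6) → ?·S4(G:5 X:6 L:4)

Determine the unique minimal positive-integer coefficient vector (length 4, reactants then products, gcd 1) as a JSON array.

Coefficients: [4, 1, 1, 5]

G: 4·3+1·8+1·5 = 25 | 5·5 = 25
X: 4·4+1·7+1·7 = 30 | 5·6 = 30
L: 4·3+1·2+1·6 = 20 | 5·4 = 20
gcd(4,1,1,5) = 1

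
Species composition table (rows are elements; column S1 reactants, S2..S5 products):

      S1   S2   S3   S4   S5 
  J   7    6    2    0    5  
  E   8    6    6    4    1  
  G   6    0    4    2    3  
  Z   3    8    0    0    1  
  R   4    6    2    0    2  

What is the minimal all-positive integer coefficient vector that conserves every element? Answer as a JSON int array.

J: 4·7 = 28 | 1·6+1·2+4·0+4·5 = 28
E: 4·8 = 32 | 1·6+1·6+4·4+4·1 = 32
G: 4·6 = 24 | 1·0+1·4+4·2+4·3 = 24
Z: 4·3 = 12 | 1·8+1·0+4·0+4·1 = 12
R: 4·4 = 16 | 1·6+1·2+4·0+4·2 = 16
gcd(4,1,1,4,4) = 1

Coefficients: [4, 1, 1, 4, 4]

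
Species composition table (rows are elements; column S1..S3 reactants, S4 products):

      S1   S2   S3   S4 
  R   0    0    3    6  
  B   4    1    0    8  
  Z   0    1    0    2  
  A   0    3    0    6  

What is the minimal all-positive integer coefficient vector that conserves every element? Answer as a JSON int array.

Coefficients: [3, 4, 4, 2]

R: 3·0+4·0+4·3 = 12 | 2·6 = 12
B: 3·4+4·1+4·0 = 16 | 2·8 = 16
Z: 3·0+4·1+4·0 = 4 | 2·2 = 4
A: 3·0+4·3+4·0 = 12 | 2·6 = 12
gcd(3,4,4,2) = 1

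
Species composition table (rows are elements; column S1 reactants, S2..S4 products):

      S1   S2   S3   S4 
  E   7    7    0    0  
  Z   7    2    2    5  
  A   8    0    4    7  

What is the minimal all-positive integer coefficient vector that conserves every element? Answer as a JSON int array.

Coefficients: [6, 6, 5, 4]

E: 6·7 = 42 | 6·7+5·0+4·0 = 42
Z: 6·7 = 42 | 6·2+5·2+4·5 = 42
A: 6·8 = 48 | 6·0+5·4+4·7 = 48
gcd(6,6,5,4) = 1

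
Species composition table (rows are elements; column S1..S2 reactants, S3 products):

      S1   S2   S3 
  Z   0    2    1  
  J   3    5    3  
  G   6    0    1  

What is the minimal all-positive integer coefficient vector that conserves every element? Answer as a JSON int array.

Z: 1·0+3·2 = 6 | 6·1 = 6
J: 1·3+3·5 = 18 | 6·3 = 18
G: 1·6+3·0 = 6 | 6·1 = 6
gcd(1,3,6) = 1

Coefficients: [1, 3, 6]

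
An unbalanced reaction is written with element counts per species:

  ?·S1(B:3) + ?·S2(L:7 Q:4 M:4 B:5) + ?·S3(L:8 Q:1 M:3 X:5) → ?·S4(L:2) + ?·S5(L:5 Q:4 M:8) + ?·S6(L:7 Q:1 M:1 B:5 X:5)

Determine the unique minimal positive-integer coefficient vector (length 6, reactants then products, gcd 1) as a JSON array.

Coefficients: [5, 3, 6, 6, 3, 6]

L: 5·0+3·7+6·8 = 69 | 6·2+3·5+6·7 = 69
Q: 5·0+3·4+6·1 = 18 | 6·0+3·4+6·1 = 18
M: 5·0+3·4+6·3 = 30 | 6·0+3·8+6·1 = 30
B: 5·3+3·5+6·0 = 30 | 6·0+3·0+6·5 = 30
X: 5·0+3·0+6·5 = 30 | 6·0+3·0+6·5 = 30
gcd(5,3,6,6,3,6) = 1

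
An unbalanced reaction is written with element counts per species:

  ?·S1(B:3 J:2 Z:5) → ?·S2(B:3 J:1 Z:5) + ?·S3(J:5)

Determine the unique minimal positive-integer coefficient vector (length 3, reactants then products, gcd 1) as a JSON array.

Coefficients: [5, 5, 1]

B: 5·3 = 15 | 5·3+1·0 = 15
J: 5·2 = 10 | 5·1+1·5 = 10
Z: 5·5 = 25 | 5·5+1·0 = 25
gcd(5,5,1) = 1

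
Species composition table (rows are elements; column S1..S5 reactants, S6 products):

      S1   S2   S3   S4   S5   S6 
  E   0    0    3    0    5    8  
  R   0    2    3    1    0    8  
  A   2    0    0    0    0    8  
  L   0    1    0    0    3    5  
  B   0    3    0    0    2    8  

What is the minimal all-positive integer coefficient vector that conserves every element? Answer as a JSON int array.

E: 4·0+2·0+1·3+1·0+1·5 = 8 | 1·8 = 8
R: 4·0+2·2+1·3+1·1+1·0 = 8 | 1·8 = 8
A: 4·2+2·0+1·0+1·0+1·0 = 8 | 1·8 = 8
L: 4·0+2·1+1·0+1·0+1·3 = 5 | 1·5 = 5
B: 4·0+2·3+1·0+1·0+1·2 = 8 | 1·8 = 8
gcd(4,2,1,1,1,1) = 1

Coefficients: [4, 2, 1, 1, 1, 1]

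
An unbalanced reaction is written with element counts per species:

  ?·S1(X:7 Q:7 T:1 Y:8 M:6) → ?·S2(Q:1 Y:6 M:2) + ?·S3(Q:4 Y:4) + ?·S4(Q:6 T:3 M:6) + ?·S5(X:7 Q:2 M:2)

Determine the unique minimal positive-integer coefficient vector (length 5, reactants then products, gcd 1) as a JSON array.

Coefficients: [6, 6, 3, 2, 6]

X: 6·7 = 42 | 6·0+3·0+2·0+6·7 = 42
Q: 6·7 = 42 | 6·1+3·4+2·6+6·2 = 42
T: 6·1 = 6 | 6·0+3·0+2·3+6·0 = 6
Y: 6·8 = 48 | 6·6+3·4+2·0+6·0 = 48
M: 6·6 = 36 | 6·2+3·0+2·6+6·2 = 36
gcd(6,6,3,2,6) = 1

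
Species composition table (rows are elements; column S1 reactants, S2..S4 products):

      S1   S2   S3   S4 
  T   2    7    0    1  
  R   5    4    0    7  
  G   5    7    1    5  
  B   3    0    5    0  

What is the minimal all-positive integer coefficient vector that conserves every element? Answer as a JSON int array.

T: 5·2 = 10 | 1·7+3·0+3·1 = 10
R: 5·5 = 25 | 1·4+3·0+3·7 = 25
G: 5·5 = 25 | 1·7+3·1+3·5 = 25
B: 5·3 = 15 | 1·0+3·5+3·0 = 15
gcd(5,1,3,3) = 1

Coefficients: [5, 1, 3, 3]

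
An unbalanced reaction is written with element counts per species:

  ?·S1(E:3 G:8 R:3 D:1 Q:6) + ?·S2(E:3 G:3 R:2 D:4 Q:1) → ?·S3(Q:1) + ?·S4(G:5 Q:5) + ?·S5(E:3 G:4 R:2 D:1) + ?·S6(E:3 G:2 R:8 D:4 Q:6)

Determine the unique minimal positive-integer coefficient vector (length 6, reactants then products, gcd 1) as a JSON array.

Coefficients: [6, 1, 6, 5, 6, 1]

E: 6·3+1·3 = 21 | 6·0+5·0+6·3+1·3 = 21
G: 6·8+1·3 = 51 | 6·0+5·5+6·4+1·2 = 51
R: 6·3+1·2 = 20 | 6·0+5·0+6·2+1·8 = 20
D: 6·1+1·4 = 10 | 6·0+5·0+6·1+1·4 = 10
Q: 6·6+1·1 = 37 | 6·1+5·5+6·0+1·6 = 37
gcd(6,1,6,5,6,1) = 1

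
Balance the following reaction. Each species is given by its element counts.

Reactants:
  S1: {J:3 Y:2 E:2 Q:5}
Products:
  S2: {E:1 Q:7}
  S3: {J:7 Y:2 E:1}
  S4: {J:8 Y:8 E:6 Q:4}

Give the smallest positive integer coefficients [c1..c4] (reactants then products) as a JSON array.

J: 5·3 = 15 | 3·0+1·7+1·8 = 15
Y: 5·2 = 10 | 3·0+1·2+1·8 = 10
E: 5·2 = 10 | 3·1+1·1+1·6 = 10
Q: 5·5 = 25 | 3·7+1·0+1·4 = 25
gcd(5,3,1,1) = 1

Coefficients: [5, 3, 1, 1]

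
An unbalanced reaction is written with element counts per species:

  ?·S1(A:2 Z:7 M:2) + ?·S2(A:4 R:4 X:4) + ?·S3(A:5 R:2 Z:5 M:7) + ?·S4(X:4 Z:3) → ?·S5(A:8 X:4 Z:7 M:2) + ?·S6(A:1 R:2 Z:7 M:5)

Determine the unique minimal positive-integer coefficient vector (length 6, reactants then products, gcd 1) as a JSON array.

Coefficients: [5, 1, 3, 2, 3, 5]

A: 5·2+1·4+3·5+2·0 = 29 | 3·8+5·1 = 29
R: 5·0+1·4+3·2+2·0 = 10 | 3·0+5·2 = 10
X: 5·0+1·4+3·0+2·4 = 12 | 3·4+5·0 = 12
Z: 5·7+1·0+3·5+2·3 = 56 | 3·7+5·7 = 56
M: 5·2+1·0+3·7+2·0 = 31 | 3·2+5·5 = 31
gcd(5,1,3,2,3,5) = 1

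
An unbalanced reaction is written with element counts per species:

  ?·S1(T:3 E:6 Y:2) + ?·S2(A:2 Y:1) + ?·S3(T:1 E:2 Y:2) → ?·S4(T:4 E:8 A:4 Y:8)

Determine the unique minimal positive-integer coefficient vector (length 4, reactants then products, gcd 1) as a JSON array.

T: 1·3+4·0+5·1 = 8 | 2·4 = 8
E: 1·6+4·0+5·2 = 16 | 2·8 = 16
A: 1·0+4·2+5·0 = 8 | 2·4 = 8
Y: 1·2+4·1+5·2 = 16 | 2·8 = 16
gcd(1,4,5,2) = 1

Coefficients: [1, 4, 5, 2]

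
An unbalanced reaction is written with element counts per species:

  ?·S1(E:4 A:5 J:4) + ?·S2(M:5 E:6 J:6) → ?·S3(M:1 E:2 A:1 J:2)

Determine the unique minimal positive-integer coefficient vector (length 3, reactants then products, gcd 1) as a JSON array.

Coefficients: [1, 1, 5]

M: 1·0+1·5 = 5 | 5·1 = 5
E: 1·4+1·6 = 10 | 5·2 = 10
A: 1·5+1·0 = 5 | 5·1 = 5
J: 1·4+1·6 = 10 | 5·2 = 10
gcd(1,1,5) = 1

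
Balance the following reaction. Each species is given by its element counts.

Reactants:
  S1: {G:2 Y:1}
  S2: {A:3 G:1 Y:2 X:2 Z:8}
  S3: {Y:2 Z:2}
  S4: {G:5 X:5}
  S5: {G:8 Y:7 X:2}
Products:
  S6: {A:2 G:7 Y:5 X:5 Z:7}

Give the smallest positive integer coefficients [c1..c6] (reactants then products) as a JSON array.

Coefficients: [5, 4, 5, 4, 1, 6]

A: 5·0+4·3+5·0+4·0+1·0 = 12 | 6·2 = 12
G: 5·2+4·1+5·0+4·5+1·8 = 42 | 6·7 = 42
Y: 5·1+4·2+5·2+4·0+1·7 = 30 | 6·5 = 30
X: 5·0+4·2+5·0+4·5+1·2 = 30 | 6·5 = 30
Z: 5·0+4·8+5·2+4·0+1·0 = 42 | 6·7 = 42
gcd(5,4,5,4,1,6) = 1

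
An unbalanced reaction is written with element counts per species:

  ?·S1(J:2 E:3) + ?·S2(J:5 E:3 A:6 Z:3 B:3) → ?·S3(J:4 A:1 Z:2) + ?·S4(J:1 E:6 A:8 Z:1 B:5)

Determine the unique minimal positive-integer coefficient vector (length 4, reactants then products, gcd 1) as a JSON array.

Coefficients: [1, 5, 6, 3]

J: 1·2+5·5 = 27 | 6·4+3·1 = 27
E: 1·3+5·3 = 18 | 6·0+3·6 = 18
A: 1·0+5·6 = 30 | 6·1+3·8 = 30
Z: 1·0+5·3 = 15 | 6·2+3·1 = 15
B: 1·0+5·3 = 15 | 6·0+3·5 = 15
gcd(1,5,6,3) = 1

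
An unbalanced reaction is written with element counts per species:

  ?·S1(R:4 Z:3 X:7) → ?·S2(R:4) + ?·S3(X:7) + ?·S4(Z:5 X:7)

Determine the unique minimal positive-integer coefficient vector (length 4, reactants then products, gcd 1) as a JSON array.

Coefficients: [5, 5, 2, 3]

R: 5·4 = 20 | 5·4+2·0+3·0 = 20
Z: 5·3 = 15 | 5·0+2·0+3·5 = 15
X: 5·7 = 35 | 5·0+2·7+3·7 = 35
gcd(5,5,2,3) = 1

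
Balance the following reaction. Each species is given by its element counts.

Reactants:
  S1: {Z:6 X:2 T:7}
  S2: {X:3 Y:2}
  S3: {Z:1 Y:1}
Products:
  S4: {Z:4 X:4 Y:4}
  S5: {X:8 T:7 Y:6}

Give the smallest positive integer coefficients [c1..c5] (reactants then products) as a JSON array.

Coefficients: [1, 6, 6, 3, 1]

Z: 1·6+6·0+6·1 = 12 | 3·4+1·0 = 12
X: 1·2+6·3+6·0 = 20 | 3·4+1·8 = 20
T: 1·7+6·0+6·0 = 7 | 3·0+1·7 = 7
Y: 1·0+6·2+6·1 = 18 | 3·4+1·6 = 18
gcd(1,6,6,3,1) = 1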